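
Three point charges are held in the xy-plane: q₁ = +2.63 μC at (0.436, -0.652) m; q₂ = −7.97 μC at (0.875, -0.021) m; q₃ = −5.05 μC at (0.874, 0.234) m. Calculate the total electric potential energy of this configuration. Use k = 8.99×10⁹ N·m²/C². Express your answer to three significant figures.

The work to assemble the configuration equals its total potential energy, U = Σ kqᵢqⱼ/rᵢⱼ over all pairs.
Pair separations: r₁₂ = 0.769 m, r₁₃ = 0.988 m, r₂₃ = 0.255 m.
U = (-0.245) + (-0.121) + (1.42) = 1.05 J.

1.05 J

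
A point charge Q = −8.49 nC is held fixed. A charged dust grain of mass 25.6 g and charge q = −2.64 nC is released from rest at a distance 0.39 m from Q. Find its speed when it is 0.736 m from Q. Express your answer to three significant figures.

4.36×10⁻³ m/s

Only the electrostatic force acts, so mechanical energy is conserved: ½mv² = U₁ − U₂ = kQq(1/r₁ − 1/r₂).
U₁ − U₂ = (8.99×10⁹ N·m²/C²)(-8.49×10⁻⁹ C)(-2.64×10⁻⁹ C)(1/0.390 − 1/0.736) = 2.43×10⁻⁷ J.
v = √(2·2.43×10⁻⁷/0.0256) = 4.36×10⁻³ m/s.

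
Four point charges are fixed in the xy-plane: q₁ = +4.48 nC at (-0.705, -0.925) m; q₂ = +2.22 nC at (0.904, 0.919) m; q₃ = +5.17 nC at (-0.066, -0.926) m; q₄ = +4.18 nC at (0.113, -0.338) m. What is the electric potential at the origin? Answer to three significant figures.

Electric potential is a scalar, so the contributions from each charge add algebraically: V = Σ kqᵢ/rᵢ.
Distances from the field point to each charge: r₁ = 1.16 m, r₂ = 1.29 m, r₃ = 0.928 m, r₄ = 0.356 m.
V = k[(4.48×10⁻⁹)/(1.16) + (2.22×10⁻⁹)/(1.29) + (5.17×10⁻⁹)/(0.928) + (4.18×10⁻⁹)/(0.356)] = 206 V.

206 V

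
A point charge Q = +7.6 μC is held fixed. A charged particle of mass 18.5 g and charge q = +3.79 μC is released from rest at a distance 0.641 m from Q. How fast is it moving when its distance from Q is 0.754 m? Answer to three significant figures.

2.56 m/s

Only the electrostatic force acts, so mechanical energy is conserved: ½mv² = U₁ − U₂ = kQq(1/r₁ − 1/r₂).
U₁ − U₂ = (8.99×10⁹ N·m²/C²)(7.60×10⁻⁶ C)(3.79×10⁻⁶ C)(1/0.641 − 1/0.754) = 0.0605 J.
v = √(2·0.0605/0.0185) = 2.56 m/s.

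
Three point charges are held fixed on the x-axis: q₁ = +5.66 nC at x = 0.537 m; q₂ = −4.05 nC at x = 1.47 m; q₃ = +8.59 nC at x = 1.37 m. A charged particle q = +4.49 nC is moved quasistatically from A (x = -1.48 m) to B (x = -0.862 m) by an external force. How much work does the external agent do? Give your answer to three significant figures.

6.90×10⁻⁸ J

For quasistatic motion the external work equals the change in potential energy: W_ext = qΔV = q(V_B − V_A).
At A: distances to the source charges are 2.02 m, 2.95 m, 2.85 m; V_A = Σ kqᵢ/rᵢ = 40.0 V.
At B: distances to the source charges are 1.40 m, 2.33 m, 2.23 m; V_B = Σ kqᵢ/rᵢ = 55.4 V.
ΔV = V_B − V_A = 15.4 V.
W_ext = qΔV = (4.49×10⁻⁹ C)(15.4 V) = 6.90×10⁻⁸ J.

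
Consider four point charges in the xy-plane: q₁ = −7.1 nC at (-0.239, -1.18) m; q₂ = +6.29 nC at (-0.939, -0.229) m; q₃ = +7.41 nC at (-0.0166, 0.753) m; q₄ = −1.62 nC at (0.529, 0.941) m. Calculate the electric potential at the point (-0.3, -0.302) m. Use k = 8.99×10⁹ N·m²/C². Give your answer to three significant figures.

The total potential is the scalar sum of each charge's contribution, V = Σ kqᵢ/rᵢ.
Distances from the field point to each charge: r₁ = 0.880 m, r₂ = 0.643 m, r₃ = 1.09 m, r₄ = 1.49 m.
V = k[(-7.10×10⁻⁹)/(0.880) + (6.29×10⁻⁹)/(0.643) + (7.41×10⁻⁹)/(1.09) + (-1.62×10⁻⁹)/(1.49)] = 66.6 V.

66.6 V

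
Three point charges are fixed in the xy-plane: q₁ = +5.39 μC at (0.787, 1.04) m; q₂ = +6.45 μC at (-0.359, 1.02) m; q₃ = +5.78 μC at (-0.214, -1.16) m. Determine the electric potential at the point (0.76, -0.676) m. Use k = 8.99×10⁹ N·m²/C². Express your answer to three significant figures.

The total potential is the scalar sum of each charge's contribution, V = Σ kqᵢ/rᵢ.
Distances from the field point to each charge: r₁ = 1.72 m, r₂ = 2.03 m, r₃ = 1.09 m.
V = k[(5.39×10⁻⁶)/(1.72) + (6.45×10⁻⁶)/(2.03) + (5.78×10⁻⁶)/(1.09)] = 1.05×10⁵ V.

1.05×10⁵ V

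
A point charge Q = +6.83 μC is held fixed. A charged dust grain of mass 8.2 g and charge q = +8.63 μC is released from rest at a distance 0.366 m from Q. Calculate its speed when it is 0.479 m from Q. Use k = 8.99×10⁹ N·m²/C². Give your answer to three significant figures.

Only the electrostatic force acts, so mechanical energy is conserved: ½mv² = U₁ − U₂ = kQq(1/r₁ − 1/r₂).
U₁ − U₂ = (8.99×10⁹ N·m²/C²)(6.83×10⁻⁶ C)(8.63×10⁻⁶ C)(1/0.366 − 1/0.479) = 0.342 J.
v = √(2·0.342/8.20×10⁻³) = 9.13 m/s.

9.13 m/s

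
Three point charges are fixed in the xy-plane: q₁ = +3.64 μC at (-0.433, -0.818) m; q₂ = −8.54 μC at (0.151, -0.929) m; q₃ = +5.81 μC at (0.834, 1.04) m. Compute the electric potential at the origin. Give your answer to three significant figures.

-7030 V

The total potential is the scalar sum of each charge's contribution, V = Σ kqᵢ/rᵢ.
Distances from the field point to each charge: r₁ = 0.926 m, r₂ = 0.941 m, r₃ = 1.33 m.
V = k[(3.64×10⁻⁶)/(0.926) + (-8.54×10⁻⁶)/(0.941) + (5.81×10⁻⁶)/(1.33)] = -7030 V.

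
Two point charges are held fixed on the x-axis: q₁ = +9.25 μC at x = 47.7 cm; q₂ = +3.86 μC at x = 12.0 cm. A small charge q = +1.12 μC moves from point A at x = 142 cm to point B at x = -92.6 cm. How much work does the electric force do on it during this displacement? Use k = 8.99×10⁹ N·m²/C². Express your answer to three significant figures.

The work done by the electric force is W_field = −ΔU = −q(V_B − V_A) = q(V_A − V_B).
At A: distances to the source charges are 0.943 m, 1.30 m; V_A = Σ kqᵢ/rᵢ = 1.15×10⁵ V.
At B: distances to the source charges are 1.40 m, 1.05 m; V_B = Σ kqᵢ/rᵢ = 9.24×10⁴ V.
ΔV = V_B − V_A = -2.24×10⁴ V.
W_field = −qΔV = −(1.12×10⁻⁶ C)(-2.24×10⁴ V) = 0.0251 J.

0.0251 J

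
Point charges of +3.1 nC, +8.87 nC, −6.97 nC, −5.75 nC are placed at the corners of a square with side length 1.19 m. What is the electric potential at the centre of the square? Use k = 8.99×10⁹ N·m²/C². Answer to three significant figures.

-8.01 V

Electric potential is a scalar, so the contributions from each charge add algebraically: V = Σ kqᵢ/rᵢ.
The distance from each corner to the centre is a√2/2 = 0.841 m.
V = k[(3.10×10⁻⁹)/(0.841) + (8.87×10⁻⁹)/(0.841) + (-6.97×10⁻⁹)/(0.841) + (-5.75×10⁻⁹)/(0.841)] = -8.01 V.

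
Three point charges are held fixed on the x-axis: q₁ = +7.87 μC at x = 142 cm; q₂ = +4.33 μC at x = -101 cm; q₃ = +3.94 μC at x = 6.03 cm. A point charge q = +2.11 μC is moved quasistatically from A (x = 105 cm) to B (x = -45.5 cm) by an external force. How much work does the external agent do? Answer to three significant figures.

For quasistatic motion the external work equals the change in potential energy: W_ext = qΔV = q(V_B − V_A).
At A: distances to the source charges are 0.370 m, 2.06 m, 0.990 m; V_A = Σ kqᵢ/rᵢ = 2.46×10⁵ V.
At B: distances to the source charges are 1.88 m, 0.555 m, 0.515 m; V_B = Σ kqᵢ/rᵢ = 1.77×10⁵ V.
ΔV = V_B − V_A = -6.93×10⁴ V.
W_ext = qΔV = (2.11×10⁻⁶ C)(-6.93×10⁴ V) = -0.146 J.

-0.146 J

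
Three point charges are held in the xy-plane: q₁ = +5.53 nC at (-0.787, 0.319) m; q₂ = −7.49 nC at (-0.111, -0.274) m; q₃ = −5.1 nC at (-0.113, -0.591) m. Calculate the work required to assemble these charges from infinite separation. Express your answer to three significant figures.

The assembly work is the sum of pairwise potential energies, U = Σ_{i<j} kqᵢqⱼ/rᵢⱼ.
Pair separations: r₁₂ = 0.899 m, r₁₃ = 1.13 m, r₂₃ = 0.317 m.
U = (-4.14×10⁻⁷) + (-2.24×10⁻⁷) + (1.08×10⁻⁶) = 4.45×10⁻⁷ J.

4.45×10⁻⁷ J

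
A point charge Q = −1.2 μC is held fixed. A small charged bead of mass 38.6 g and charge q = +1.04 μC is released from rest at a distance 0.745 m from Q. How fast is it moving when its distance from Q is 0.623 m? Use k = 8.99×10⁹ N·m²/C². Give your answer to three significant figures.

Only the electrostatic force acts, so mechanical energy is conserved: ½mv² = U₁ − U₂ = kQq(1/r₁ − 1/r₂).
U₁ − U₂ = (8.99×10⁹ N·m²/C²)(-1.20×10⁻⁶ C)(1.04×10⁻⁶ C)(1/0.745 − 1/0.623) = 2.95×10⁻³ J.
v = √(2·2.95×10⁻³/0.0386) = 0.391 m/s.

0.391 m/s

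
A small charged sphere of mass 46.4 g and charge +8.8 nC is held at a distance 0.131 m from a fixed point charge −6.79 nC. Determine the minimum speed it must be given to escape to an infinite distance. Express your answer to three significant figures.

To just escape, total mechanical energy must reach zero at infinity: ½mv²_min + U = 0, so ½mv²_min = −U = |kQq|/r.
|U| = |kQq|/r = (8.99×10⁹ N·m²/C²)(6.79×10⁻⁹)(8.80×10⁻⁹)/(0.131) = 4.10×10⁻⁶ J.
v_min = √(2|U|/m) = √(2·4.10×10⁻⁶/0.0464) = 0.0133 m/s.

0.0133 m/s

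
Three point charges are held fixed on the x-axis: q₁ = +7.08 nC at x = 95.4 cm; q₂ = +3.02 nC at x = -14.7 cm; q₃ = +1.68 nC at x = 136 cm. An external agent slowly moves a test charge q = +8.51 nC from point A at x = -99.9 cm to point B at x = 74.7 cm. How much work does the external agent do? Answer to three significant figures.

2.48×10⁻⁶ J

For quasistatic motion the external work equals the change in potential energy: W_ext = qΔV = q(V_B − V_A).
At A: distances to the source charges are 1.95 m, 0.852 m, 2.36 m; V_A = Σ kqᵢ/rᵢ = 70.9 V.
At B: distances to the source charges are 0.207 m, 0.894 m, 0.613 m; V_B = Σ kqᵢ/rᵢ = 362 V.
ΔV = V_B − V_A = 292 V.
W_ext = qΔV = (8.51×10⁻⁹ C)(292 V) = 2.48×10⁻⁶ J.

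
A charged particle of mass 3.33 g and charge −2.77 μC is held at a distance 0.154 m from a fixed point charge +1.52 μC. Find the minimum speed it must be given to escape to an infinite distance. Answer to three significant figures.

12.1 m/s

To just escape, total mechanical energy must reach zero at infinity: ½mv²_min + U = 0, so ½mv²_min = −U = |kQq|/r.
|U| = |kQq|/r = (8.99×10⁹ N·m²/C²)(1.52×10⁻⁶)(2.77×10⁻⁶)/(0.154) = 0.246 J.
v_min = √(2|U|/m) = √(2·0.246/3.33×10⁻³) = 12.1 m/s.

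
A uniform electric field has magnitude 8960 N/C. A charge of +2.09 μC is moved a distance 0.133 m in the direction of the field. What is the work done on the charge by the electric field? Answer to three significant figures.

The potential change for a displacement 0.133 m in the direction of the field is ΔV = −Ed = -1190 V.
W_field = −qΔV = 2.49×10⁻³ J.

2.49×10⁻³ J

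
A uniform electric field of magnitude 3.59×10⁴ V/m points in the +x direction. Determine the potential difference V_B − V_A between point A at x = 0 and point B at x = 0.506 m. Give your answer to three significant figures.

-1.82×10⁴ V

In a uniform field, potential decreases in the direction of E: V_B − V_A = −E·Δx.
V_B − V_A = −(3.59×10⁴ V/m)(0.506 m) = -1.82×10⁴ V.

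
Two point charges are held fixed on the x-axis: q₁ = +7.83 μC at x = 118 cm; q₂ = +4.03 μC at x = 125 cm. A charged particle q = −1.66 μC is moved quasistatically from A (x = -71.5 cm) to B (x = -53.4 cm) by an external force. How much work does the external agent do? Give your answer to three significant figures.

-9.62×10⁻³ J

For quasistatic motion the external work equals the change in potential energy: W_ext = qΔV = q(V_B − V_A).
At A: distances to the source charges are 1.90 m, 1.96 m; V_A = Σ kqᵢ/rᵢ = 5.56×10⁴ V.
At B: distances to the source charges are 1.71 m, 1.78 m; V_B = Σ kqᵢ/rᵢ = 6.14×10⁴ V.
ΔV = V_B − V_A = 5790 V.
W_ext = qΔV = (-1.66×10⁻⁶ C)(5790 V) = -9.62×10⁻³ J.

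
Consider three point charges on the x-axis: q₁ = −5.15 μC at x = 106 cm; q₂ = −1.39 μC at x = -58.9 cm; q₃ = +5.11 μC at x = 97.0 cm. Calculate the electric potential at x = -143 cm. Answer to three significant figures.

Electric potential is a scalar, so the contributions from each charge add algebraically: V = Σ kqᵢ/rᵢ.
Distances from the field point to each charge: r₁ = 2.49 m, r₂ = 0.841 m, r₃ = 2.40 m.
V = k[(-5.15×10⁻⁶)/(2.49) + (-1.39×10⁻⁶)/(0.841) + (5.11×10⁻⁶)/(2.40)] = -1.43×10⁴ V.

-1.43×10⁴ V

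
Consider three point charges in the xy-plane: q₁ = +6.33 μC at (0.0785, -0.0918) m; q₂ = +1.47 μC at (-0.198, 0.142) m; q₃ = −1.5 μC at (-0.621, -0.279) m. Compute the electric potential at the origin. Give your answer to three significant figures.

The total potential is the scalar sum of each charge's contribution, V = Σ kqᵢ/rᵢ.
Distances from the field point to each charge: r₁ = 0.121 m, r₂ = 0.244 m, r₃ = 0.681 m.
V = k[(6.33×10⁻⁶)/(0.121) + (1.47×10⁻⁶)/(0.244) + (-1.50×10⁻⁶)/(0.681)] = 5.06×10⁵ V.

5.06×10⁵ V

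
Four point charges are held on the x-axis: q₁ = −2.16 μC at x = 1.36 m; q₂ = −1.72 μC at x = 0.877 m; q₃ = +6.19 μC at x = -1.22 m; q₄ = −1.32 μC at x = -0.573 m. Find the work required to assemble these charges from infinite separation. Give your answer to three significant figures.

-0.109 J

The assembly work is the sum of pairwise potential energies, U = Σ_{i<j} kqᵢqⱼ/rᵢⱼ.
Pair separations: r₁₂ = 0.483 m, r₁₃ = 2.58 m, r₁₄ = 1.93 m, r₂₃ = 2.10 m, r₂₄ = 1.45 m, r₃₄ = 0.647 m.
Summing all 6 pair terms gives U = -0.109 J.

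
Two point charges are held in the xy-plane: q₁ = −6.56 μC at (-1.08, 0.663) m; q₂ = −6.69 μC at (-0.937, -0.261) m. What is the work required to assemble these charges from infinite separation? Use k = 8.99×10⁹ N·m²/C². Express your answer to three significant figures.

The work to assemble the configuration equals its total potential energy, U = Σ kqᵢqⱼ/rᵢⱼ over all pairs.
Pair separations: r₁₂ = 0.935 m.
U = (0.422) = 0.422 J.

0.422 J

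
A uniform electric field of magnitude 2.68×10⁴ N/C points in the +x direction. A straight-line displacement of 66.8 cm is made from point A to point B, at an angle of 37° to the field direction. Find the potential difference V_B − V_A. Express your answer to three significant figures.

Only the component of displacement along E changes the potential: ΔV = −E·d·cosθ.
ΔV = −(2.68×10⁴ V/m)(0.668 m)cos37° = -1.43×10⁴ V.

-1.43×10⁴ V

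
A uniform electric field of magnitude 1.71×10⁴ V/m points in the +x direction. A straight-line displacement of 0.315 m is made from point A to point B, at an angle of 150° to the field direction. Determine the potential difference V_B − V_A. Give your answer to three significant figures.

4660 V

Only the component of displacement along E changes the potential: ΔV = −E·d·cosθ.
ΔV = −(1.71×10⁴ V/m)(0.315 m)cos150° = 4660 V.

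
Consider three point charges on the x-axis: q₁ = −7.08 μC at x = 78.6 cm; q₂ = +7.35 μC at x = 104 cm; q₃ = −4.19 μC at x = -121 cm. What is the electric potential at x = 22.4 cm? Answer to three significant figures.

The total potential is the scalar sum of each charge's contribution, V = Σ kqᵢ/rᵢ.
Distances from the field point to each charge: r₁ = 0.562 m, r₂ = 0.816 m, r₃ = 1.43 m.
V = k[(-7.08×10⁻⁶)/(0.562) + (7.35×10⁻⁶)/(0.816) + (-4.19×10⁻⁶)/(1.43)] = -5.85×10⁴ V.

-5.85×10⁴ V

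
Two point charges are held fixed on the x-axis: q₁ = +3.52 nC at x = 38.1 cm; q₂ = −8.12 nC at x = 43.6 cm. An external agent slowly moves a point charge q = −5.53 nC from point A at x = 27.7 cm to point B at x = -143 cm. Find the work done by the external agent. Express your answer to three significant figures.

For quasistatic motion the external work equals the change in potential energy: W_ext = qΔV = q(V_B − V_A).
At A: distances to the source charges are 0.104 m, 0.159 m; V_A = Σ kqᵢ/rᵢ = -155 V.
At B: distances to the source charges are 1.81 m, 1.87 m; V_B = Σ kqᵢ/rᵢ = -21.6 V.
ΔV = V_B − V_A = 133 V.
W_ext = qΔV = (-5.53×10⁻⁹ C)(133 V) = -7.37×10⁻⁷ J.

-7.37×10⁻⁷ J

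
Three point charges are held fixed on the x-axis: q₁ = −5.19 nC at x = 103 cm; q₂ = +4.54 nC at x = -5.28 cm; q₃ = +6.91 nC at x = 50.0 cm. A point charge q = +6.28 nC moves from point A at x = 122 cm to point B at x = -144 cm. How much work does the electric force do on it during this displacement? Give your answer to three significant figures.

-1.07×10⁻⁶ J

The work done by the electric force is W_field = −ΔU = −q(V_B − V_A) = q(V_A − V_B).
At A: distances to the source charges are 0.190 m, 1.27 m, 0.720 m; V_A = Σ kqᵢ/rᵢ = -127 V.
At B: distances to the source charges are 2.47 m, 1.39 m, 1.94 m; V_B = Σ kqᵢ/rᵢ = 42.6 V.
ΔV = V_B − V_A = 170 V.
W_field = −qΔV = −(6.28×10⁻⁹ C)(170 V) = -1.07×10⁻⁶ J.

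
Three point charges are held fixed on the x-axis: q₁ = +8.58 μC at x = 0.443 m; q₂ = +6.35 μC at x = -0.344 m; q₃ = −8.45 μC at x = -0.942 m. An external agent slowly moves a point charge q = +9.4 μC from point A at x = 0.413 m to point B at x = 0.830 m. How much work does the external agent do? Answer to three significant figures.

-22.4 J

For quasistatic motion the external work equals the change in potential energy: W_ext = qΔV = q(V_B − V_A).
At A: distances to the source charges are 0.0300 m, 0.757 m, 1.35 m; V_A = Σ kqᵢ/rᵢ = 2.59×10⁶ V.
At B: distances to the source charges are 0.387 m, 1.17 m, 1.77 m; V_B = Σ kqᵢ/rᵢ = 2.05×10⁵ V.
ΔV = V_B − V_A = -2.39×10⁶ V.
W_ext = qΔV = (9.40×10⁻⁶ C)(-2.39×10⁶ V) = -22.4 J.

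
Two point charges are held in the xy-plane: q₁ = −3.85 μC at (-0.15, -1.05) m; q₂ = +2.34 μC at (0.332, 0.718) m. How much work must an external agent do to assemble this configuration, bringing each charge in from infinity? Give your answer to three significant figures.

-0.0442 J

The work to assemble the configuration equals its total potential energy, U = Σ kqᵢqⱼ/rᵢⱼ over all pairs.
Pair separations: r₁₂ = 1.83 m.
U = (-0.0442) = -0.0442 J.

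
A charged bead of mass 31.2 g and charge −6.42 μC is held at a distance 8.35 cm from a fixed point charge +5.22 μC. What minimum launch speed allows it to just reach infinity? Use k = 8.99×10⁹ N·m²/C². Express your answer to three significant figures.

15.2 m/s

To just escape, total mechanical energy must reach zero at infinity: ½mv²_min + U = 0, so ½mv²_min = −U = |kQq|/r.
|U| = |kQq|/r = (8.99×10⁹ N·m²/C²)(5.22×10⁻⁶)(6.42×10⁻⁶)/(0.0835) = 3.61 J.
v_min = √(2|U|/m) = √(2·3.61/0.0312) = 15.2 m/s.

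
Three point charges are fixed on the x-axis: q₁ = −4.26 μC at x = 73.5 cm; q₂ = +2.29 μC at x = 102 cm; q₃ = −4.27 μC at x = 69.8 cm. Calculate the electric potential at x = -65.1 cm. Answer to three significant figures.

-4.38×10⁴ V

The total potential is the scalar sum of each charge's contribution, V = Σ kqᵢ/rᵢ.
Distances from the field point to each charge: r₁ = 1.39 m, r₂ = 1.67 m, r₃ = 1.35 m.
V = k[(-4.26×10⁻⁶)/(1.39) + (2.29×10⁻⁶)/(1.67) + (-4.27×10⁻⁶)/(1.35)] = -4.38×10⁴ V.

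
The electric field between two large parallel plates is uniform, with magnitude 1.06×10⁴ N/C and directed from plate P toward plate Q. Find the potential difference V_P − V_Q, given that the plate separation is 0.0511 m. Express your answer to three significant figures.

In a uniform field, potential decreases in the direction of E: ΔV = −E·d for a displacement d parallel to E.
Going from Q to P is a displacement of 0.0511 m opposite to the field, so V_P − V_Q = +Ed = 542 V.

542 V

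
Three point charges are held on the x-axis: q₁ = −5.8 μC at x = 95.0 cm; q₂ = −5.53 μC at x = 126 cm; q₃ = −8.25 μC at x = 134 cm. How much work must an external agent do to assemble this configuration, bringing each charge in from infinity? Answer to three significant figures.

7.16 J

The work to assemble the configuration equals its total potential energy, U = Σ kqᵢqⱼ/rᵢⱼ over all pairs.
Pair separations: r₁₂ = 0.310 m, r₁₃ = 0.390 m, r₂₃ = 0.0800 m.
U = (0.930) + (1.10) + (5.13) = 7.16 J.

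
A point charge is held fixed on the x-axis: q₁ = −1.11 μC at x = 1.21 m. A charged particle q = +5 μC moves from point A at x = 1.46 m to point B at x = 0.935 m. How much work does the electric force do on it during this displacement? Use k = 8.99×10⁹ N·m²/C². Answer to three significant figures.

The work done by the electric force is W_field = −ΔU = −q(V_B − V_A) = q(V_A − V_B).
At A: distance to the source charge is 0.250 m; V_A = kq₁/r = -3.99×10⁴ V.
At B: distance to the source charge is 0.275 m; V_B = kq₁/r = -3.63×10⁴ V.
ΔV = V_B − V_A = 3630 V.
W_field = −qΔV = −(5.00×10⁻⁶ C)(3630 V) = -0.0181 J.

-0.0181 J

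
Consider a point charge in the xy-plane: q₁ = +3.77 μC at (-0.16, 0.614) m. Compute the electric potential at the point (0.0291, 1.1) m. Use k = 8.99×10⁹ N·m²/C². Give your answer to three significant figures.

6.50×10⁴ V

The total potential is the scalar sum of each charge's contribution, V = Σ kqᵢ/rᵢ.
Distances from the field point to each charge: r₁ = 0.521 m.
V = k[(3.77×10⁻⁶)/(0.521)] = 6.50×10⁴ V.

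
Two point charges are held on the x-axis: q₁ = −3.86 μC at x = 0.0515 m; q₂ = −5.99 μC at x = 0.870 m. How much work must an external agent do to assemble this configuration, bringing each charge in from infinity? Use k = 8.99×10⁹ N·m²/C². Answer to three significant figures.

The work to assemble the configuration equals its total potential energy, U = Σ kqᵢqⱼ/rᵢⱼ over all pairs.
Pair separations: r₁₂ = 0.819 m.
U = (0.254) = 0.254 J.

0.254 J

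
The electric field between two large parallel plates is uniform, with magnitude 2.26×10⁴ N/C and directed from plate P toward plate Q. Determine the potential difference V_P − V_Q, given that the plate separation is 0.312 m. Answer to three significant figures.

In a uniform field, potential decreases in the direction of E: ΔV = −E·d for a displacement d parallel to E.
Going from Q to P is a displacement of 0.312 m opposite to the field, so V_P − V_Q = +Ed = 7050 V.

7050 V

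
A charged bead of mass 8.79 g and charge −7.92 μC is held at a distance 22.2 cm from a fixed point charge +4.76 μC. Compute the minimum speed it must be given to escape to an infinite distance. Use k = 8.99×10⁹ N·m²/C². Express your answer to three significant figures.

18.6 m/s

To just escape, total mechanical energy must reach zero at infinity: ½mv²_min + U = 0, so ½mv²_min = −U = |kQq|/r.
|U| = |kQq|/r = (8.99×10⁹ N·m²/C²)(4.76×10⁻⁶)(7.92×10⁻⁶)/(0.222) = 1.53 J.
v_min = √(2|U|/m) = √(2·1.53/8.79×10⁻³) = 18.6 m/s.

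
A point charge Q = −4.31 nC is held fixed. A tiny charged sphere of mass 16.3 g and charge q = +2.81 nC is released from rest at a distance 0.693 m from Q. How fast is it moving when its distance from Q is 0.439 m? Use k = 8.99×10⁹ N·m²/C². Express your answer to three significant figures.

3.34×10⁻³ m/s

Only the electrostatic force acts, so mechanical energy is conserved: ½mv² = U₁ − U₂ = kQq(1/r₁ − 1/r₂).
U₁ − U₂ = (8.99×10⁹ N·m²/C²)(-4.31×10⁻⁹ C)(2.81×10⁻⁹ C)(1/0.693 − 1/0.439) = 9.09×10⁻⁸ J.
v = √(2·9.09×10⁻⁸/0.0163) = 3.34×10⁻³ m/s.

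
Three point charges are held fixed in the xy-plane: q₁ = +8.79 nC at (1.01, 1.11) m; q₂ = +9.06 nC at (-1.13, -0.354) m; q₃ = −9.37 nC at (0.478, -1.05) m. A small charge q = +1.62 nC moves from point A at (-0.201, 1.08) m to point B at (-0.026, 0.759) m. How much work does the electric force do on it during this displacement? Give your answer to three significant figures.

-6.67×10⁻⁹ J

The work done by the electric force is W_field = −ΔU = −q(V_B − V_A) = q(V_A − V_B).
At A: distances to the source charges are 1.21 m, 1.71 m, 2.24 m; V_A = Σ kqᵢ/rᵢ = 75.2 V.
At B: distances to the source charges are 1.09 m, 1.57 m, 1.88 m; V_B = Σ kqᵢ/rᵢ = 79.3 V.
ΔV = V_B − V_A = 4.12 V.
W_field = −qΔV = −(1.62×10⁻⁹ C)(4.12 V) = -6.67×10⁻⁹ J.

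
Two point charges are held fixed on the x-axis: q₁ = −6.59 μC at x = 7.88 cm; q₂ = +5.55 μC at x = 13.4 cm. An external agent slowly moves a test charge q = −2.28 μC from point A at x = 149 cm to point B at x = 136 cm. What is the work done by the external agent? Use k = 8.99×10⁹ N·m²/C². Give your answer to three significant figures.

8.16×10⁻⁴ J

For quasistatic motion the external work equals the change in potential energy: W_ext = qΔV = q(V_B − V_A).
At A: distances to the source charges are 1.41 m, 1.36 m; V_A = Σ kqᵢ/rᵢ = -5190 V.
At B: distances to the source charges are 1.28 m, 1.23 m; V_B = Σ kqᵢ/rᵢ = -5540 V.
ΔV = V_B − V_A = -358 V.
W_ext = qΔV = (-2.28×10⁻⁶ C)(-358 V) = 8.16×10⁻⁴ J.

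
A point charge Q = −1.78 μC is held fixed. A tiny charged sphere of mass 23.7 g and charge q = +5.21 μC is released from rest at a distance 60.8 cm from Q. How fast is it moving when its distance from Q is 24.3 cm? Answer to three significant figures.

4.17 m/s

Only the electrostatic force acts, so mechanical energy is conserved: ½mv² = U₁ − U₂ = kQq(1/r₁ − 1/r₂).
U₁ − U₂ = (8.99×10⁹ N·m²/C²)(-1.78×10⁻⁶ C)(5.21×10⁻⁶ C)(1/0.608 − 1/0.243) = 0.206 J.
v = √(2·0.206/0.0237) = 4.17 m/s.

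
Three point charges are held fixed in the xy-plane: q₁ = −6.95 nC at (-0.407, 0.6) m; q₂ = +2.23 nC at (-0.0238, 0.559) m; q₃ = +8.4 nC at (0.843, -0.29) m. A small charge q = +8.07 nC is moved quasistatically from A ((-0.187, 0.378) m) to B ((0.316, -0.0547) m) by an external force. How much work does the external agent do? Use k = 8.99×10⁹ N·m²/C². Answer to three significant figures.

1.22×10⁻⁶ J

For quasistatic motion the external work equals the change in potential energy: W_ext = qΔV = q(V_B − V_A).
At A: distances to the source charges are 0.313 m, 0.244 m, 1.23 m; V_A = Σ kqᵢ/rᵢ = -56.1 V.
At B: distances to the source charges are 0.975 m, 0.701 m, 0.577 m; V_B = Σ kqᵢ/rᵢ = 95.4 V.
ΔV = V_B − V_A = 152 V.
W_ext = qΔV = (8.07×10⁻⁹ C)(152 V) = 1.22×10⁻⁶ J.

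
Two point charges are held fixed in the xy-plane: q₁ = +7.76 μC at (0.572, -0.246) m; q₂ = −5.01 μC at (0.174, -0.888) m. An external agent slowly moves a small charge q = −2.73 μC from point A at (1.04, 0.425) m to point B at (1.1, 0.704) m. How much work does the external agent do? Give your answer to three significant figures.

For quasistatic motion the external work equals the change in potential energy: W_ext = qΔV = q(V_B − V_A).
At A: distances to the source charges are 0.818 m, 1.57 m; V_A = Σ kqᵢ/rᵢ = 5.66×10⁴ V.
At B: distances to the source charges are 1.09 m, 1.84 m; V_B = Σ kqᵢ/rᵢ = 3.97×10⁴ V.
ΔV = V_B − V_A = -1.69×10⁴ V.
W_ext = qΔV = (-2.73×10⁻⁶ C)(-1.69×10⁴ V) = 0.0462 J.

0.0462 J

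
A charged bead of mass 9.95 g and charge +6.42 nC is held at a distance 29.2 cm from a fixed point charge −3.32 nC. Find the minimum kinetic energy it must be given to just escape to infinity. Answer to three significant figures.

6.56×10⁻⁷ J

To just escape, total mechanical energy must reach zero at infinity: ½mv²_min + U = 0, so ½mv²_min = −U = |kQq|/r.
|U| = |kQq|/r = (8.99×10⁹ N·m²/C²)(3.32×10⁻⁹)(6.42×10⁻⁹)/(0.292) = 6.56×10⁻⁷ J.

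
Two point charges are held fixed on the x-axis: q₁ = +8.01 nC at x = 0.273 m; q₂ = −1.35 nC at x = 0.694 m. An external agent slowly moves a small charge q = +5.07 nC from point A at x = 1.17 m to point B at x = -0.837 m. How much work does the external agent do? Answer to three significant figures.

For quasistatic motion the external work equals the change in potential energy: W_ext = qΔV = q(V_B − V_A).
At A: distances to the source charges are 0.897 m, 0.476 m; V_A = Σ kqᵢ/rᵢ = 54.8 V.
At B: distances to the source charges are 1.11 m, 1.53 m; V_B = Σ kqᵢ/rᵢ = 56.9 V.
ΔV = V_B − V_A = 2.16 V.
W_ext = qΔV = (5.07×10⁻⁹ C)(2.16 V) = 1.10×10⁻⁸ J.

1.10×10⁻⁸ J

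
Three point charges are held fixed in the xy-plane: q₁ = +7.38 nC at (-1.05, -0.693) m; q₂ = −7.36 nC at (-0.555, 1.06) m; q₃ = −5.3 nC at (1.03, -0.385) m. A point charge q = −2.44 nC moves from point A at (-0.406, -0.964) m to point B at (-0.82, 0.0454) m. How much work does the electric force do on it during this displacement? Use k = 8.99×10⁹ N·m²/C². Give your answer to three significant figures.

The work done by the electric force is W_field = −ΔU = −q(V_B − V_A) = q(V_A − V_B).
At A: distances to the source charges are 0.699 m, 2.03 m, 1.55 m; V_A = Σ kqᵢ/rᵢ = 31.6 V.
At B: distances to the source charges are 0.773 m, 1.05 m, 1.90 m; V_B = Σ kqᵢ/rᵢ = -2.40 V.
ΔV = V_B − V_A = -34.0 V.
W_field = −qΔV = −(-2.44×10⁻⁹ C)(-34.0 V) = -8.29×10⁻⁸ J.

-8.29×10⁻⁸ J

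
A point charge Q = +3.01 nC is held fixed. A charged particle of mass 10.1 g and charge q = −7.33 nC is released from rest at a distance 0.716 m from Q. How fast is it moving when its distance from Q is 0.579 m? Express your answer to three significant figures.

Only the electrostatic force acts, so mechanical energy is conserved: ½mv² = U₁ − U₂ = kQq(1/r₁ − 1/r₂).
U₁ − U₂ = (8.99×10⁹ N·m²/C²)(3.01×10⁻⁹ C)(-7.33×10⁻⁹ C)(1/0.716 − 1/0.579) = 6.55×10⁻⁸ J.
v = √(2·6.55×10⁻⁸/0.0101) = 3.60×10⁻³ m/s.

3.60×10⁻³ m/s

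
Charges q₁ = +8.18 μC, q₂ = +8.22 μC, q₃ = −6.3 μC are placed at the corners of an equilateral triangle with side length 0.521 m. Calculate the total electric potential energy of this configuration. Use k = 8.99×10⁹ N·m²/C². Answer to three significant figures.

-0.623 J

The work to assemble the configuration equals its total potential energy, U = Σ kqᵢqⱼ/rᵢⱼ over all pairs.
All three pair separations equal the side length, 0.521 m.
U = (1.16) + (-0.889) + (-0.894) = -0.623 J.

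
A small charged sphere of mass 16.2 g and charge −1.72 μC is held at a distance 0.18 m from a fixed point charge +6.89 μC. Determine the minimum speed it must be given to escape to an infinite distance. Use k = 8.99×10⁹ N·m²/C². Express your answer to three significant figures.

8.55 m/s

To just escape, total mechanical energy must reach zero at infinity: ½mv²_min + U = 0, so ½mv²_min = −U = |kQq|/r.
|U| = |kQq|/r = (8.99×10⁹ N·m²/C²)(6.89×10⁻⁶)(1.72×10⁻⁶)/(0.180) = 0.592 J.
v_min = √(2|U|/m) = √(2·0.592/0.0162) = 8.55 m/s.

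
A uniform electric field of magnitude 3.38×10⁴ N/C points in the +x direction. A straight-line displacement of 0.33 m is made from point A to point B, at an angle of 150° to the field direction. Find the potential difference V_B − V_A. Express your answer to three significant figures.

9660 V

Only the component of displacement along E changes the potential: ΔV = −E·d·cosθ.
ΔV = −(3.38×10⁴ V/m)(0.330 m)cos150° = 9660 V.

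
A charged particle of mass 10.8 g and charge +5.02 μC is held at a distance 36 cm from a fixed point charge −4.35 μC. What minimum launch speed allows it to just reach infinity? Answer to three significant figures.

10.0 m/s

To just escape, total mechanical energy must reach zero at infinity: ½mv²_min + U = 0, so ½mv²_min = −U = |kQq|/r.
|U| = |kQq|/r = (8.99×10⁹ N·m²/C²)(4.35×10⁻⁶)(5.02×10⁻⁶)/(0.360) = 0.545 J.
v_min = √(2|U|/m) = √(2·0.545/0.0108) = 10.0 m/s.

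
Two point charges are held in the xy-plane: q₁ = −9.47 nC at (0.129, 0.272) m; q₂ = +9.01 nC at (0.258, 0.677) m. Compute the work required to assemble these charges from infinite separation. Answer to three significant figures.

-1.80×10⁻⁶ J

The work to assemble the configuration equals its total potential energy, U = Σ kqᵢqⱼ/rᵢⱼ over all pairs.
Pair separations: r₁₂ = 0.425 m.
U = (-1.80×10⁻⁶) = -1.80×10⁻⁶ J.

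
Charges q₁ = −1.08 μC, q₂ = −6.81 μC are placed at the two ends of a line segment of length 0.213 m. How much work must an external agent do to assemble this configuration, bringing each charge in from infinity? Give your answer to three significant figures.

0.310 J

The work to assemble the configuration equals its total potential energy, U = Σ kqᵢqⱼ/rᵢⱼ over all pairs.
The separation is r = 0.213 m.
U = (0.310) = 0.310 J.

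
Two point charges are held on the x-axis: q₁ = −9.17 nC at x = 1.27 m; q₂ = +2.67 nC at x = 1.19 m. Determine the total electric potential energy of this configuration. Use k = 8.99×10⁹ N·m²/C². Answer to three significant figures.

-2.75×10⁻⁶ J

The work to assemble the configuration equals its total potential energy, U = Σ kqᵢqⱼ/rᵢⱼ over all pairs.
Pair separations: r₁₂ = 0.0800 m.
U = (-2.75×10⁻⁶) = -2.75×10⁻⁶ J.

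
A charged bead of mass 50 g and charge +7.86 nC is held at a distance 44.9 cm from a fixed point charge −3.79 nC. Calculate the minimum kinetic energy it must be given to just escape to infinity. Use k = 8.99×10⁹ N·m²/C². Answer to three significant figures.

To just escape, total mechanical energy must reach zero at infinity: ½mv²_min + U = 0, so ½mv²_min = −U = |kQq|/r.
|U| = |kQq|/r = (8.99×10⁹ N·m²/C²)(3.79×10⁻⁹)(7.86×10⁻⁹)/(0.449) = 5.96×10⁻⁷ J.

5.96×10⁻⁷ J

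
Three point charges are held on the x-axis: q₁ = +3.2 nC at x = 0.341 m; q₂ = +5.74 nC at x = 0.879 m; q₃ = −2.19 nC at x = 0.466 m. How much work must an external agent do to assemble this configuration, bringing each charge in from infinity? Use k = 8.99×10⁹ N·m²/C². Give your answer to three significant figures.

-4.71×10⁻⁷ J

The work to assemble the configuration equals its total potential energy, U = Σ kqᵢqⱼ/rᵢⱼ over all pairs.
Pair separations: r₁₂ = 0.538 m, r₁₃ = 0.125 m, r₂₃ = 0.413 m.
U = (3.07×10⁻⁷) + (-5.04×10⁻⁷) + (-2.74×10⁻⁷) = -4.71×10⁻⁷ J.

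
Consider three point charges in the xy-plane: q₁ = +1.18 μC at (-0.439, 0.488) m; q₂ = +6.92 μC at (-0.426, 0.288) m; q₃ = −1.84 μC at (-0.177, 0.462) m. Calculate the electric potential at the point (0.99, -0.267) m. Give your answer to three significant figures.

3.54×10⁴ V

Electric potential is a scalar, so the contributions from each charge add algebraically: V = Σ kqᵢ/rᵢ.
Distances from the field point to each charge: r₁ = 1.62 m, r₂ = 1.52 m, r₃ = 1.38 m.
V = k[(1.18×10⁻⁶)/(1.62) + (6.92×10⁻⁶)/(1.52) + (-1.84×10⁻⁶)/(1.38)] = 3.54×10⁴ V.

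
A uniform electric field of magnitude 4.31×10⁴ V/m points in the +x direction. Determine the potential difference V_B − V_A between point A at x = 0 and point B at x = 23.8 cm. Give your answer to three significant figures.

-1.03×10⁴ V

In a uniform field, potential decreases in the direction of E: V_B − V_A = −E·Δx.
V_B − V_A = −(4.31×10⁴ V/m)(0.238 m) = -1.03×10⁴ V.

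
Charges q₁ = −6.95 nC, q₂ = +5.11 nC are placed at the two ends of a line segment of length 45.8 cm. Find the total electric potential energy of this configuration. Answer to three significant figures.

The work to assemble the configuration equals its total potential energy, U = Σ kqᵢqⱼ/rᵢⱼ over all pairs.
The separation is r = 0.458 m.
U = (-6.97×10⁻⁷) = -6.97×10⁻⁷ J.

-6.97×10⁻⁷ J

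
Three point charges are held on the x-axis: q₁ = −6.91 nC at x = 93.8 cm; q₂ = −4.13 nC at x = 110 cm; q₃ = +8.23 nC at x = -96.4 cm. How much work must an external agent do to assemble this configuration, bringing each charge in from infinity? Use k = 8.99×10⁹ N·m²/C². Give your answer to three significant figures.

The assembly work is the sum of pairwise potential energies, U = Σ_{i<j} kqᵢqⱼ/rᵢⱼ.
Pair separations: r₁₂ = 0.162 m, r₁₃ = 1.90 m, r₂₃ = 2.06 m.
U = (1.58×10⁻⁶) + (-2.69×10⁻⁷) + (-1.48×10⁻⁷) = 1.17×10⁻⁶ J.

1.17×10⁻⁶ J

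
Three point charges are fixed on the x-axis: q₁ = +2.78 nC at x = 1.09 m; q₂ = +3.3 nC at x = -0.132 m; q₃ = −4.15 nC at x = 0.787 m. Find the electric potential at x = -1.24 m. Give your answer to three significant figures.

Electric potential is a scalar, so the contributions from each charge add algebraically: V = Σ kqᵢ/rᵢ.
Distances from the field point to each charge: r₁ = 2.33 m, r₂ = 1.11 m, r₃ = 2.03 m.
V = k[(2.78×10⁻⁹)/(2.33) + (3.30×10⁻⁹)/(1.11) + (-4.15×10⁻⁹)/(2.03)] = 19.1 V.

19.1 V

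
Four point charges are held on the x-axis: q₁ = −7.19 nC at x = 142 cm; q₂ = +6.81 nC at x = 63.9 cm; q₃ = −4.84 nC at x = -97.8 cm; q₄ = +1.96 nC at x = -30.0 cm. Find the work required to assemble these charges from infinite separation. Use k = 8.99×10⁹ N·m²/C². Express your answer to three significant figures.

-6.88×10⁻⁷ J

The assembly work is the sum of pairwise potential energies, U = Σ_{i<j} kqᵢqⱼ/rᵢⱼ.
Pair separations: r₁₂ = 0.781 m, r₁₃ = 2.40 m, r₁₄ = 1.72 m, r₂₃ = 1.62 m, r₂₄ = 0.939 m, r₃₄ = 0.678 m.
Summing all 6 pair terms gives U = -6.88×10⁻⁷ J.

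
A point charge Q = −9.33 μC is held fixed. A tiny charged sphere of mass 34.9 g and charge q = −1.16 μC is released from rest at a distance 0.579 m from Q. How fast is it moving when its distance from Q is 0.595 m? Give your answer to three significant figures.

Only the electrostatic force acts, so mechanical energy is conserved: ½mv² = U₁ − U₂ = kQq(1/r₁ − 1/r₂).
U₁ − U₂ = (8.99×10⁹ N·m²/C²)(-9.33×10⁻⁶ C)(-1.16×10⁻⁶ C)(1/0.579 − 1/0.595) = 4.52×10⁻³ J.
v = √(2·4.52×10⁻³/0.0349) = 0.509 m/s.

0.509 m/s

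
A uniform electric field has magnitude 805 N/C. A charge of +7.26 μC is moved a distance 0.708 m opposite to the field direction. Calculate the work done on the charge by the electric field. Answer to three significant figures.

-4.14×10⁻³ J

The potential change for a displacement 0.708 m opposite to the field direction is ΔV = +Ed = 570 V.
W_field = −qΔV = -4.14×10⁻³ J.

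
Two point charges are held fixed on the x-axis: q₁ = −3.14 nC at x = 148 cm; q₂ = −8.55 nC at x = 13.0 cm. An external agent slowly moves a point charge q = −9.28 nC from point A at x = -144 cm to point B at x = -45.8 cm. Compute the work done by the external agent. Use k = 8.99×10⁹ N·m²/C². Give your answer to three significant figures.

For quasistatic motion the external work equals the change in potential energy: W_ext = qΔV = q(V_B − V_A).
At A: distances to the source charges are 2.92 m, 1.57 m; V_A = Σ kqᵢ/rᵢ = -58.6 V.
At B: distances to the source charges are 1.94 m, 0.588 m; V_B = Σ kqᵢ/rᵢ = -145 V.
ΔV = V_B − V_A = -86.7 V.
W_ext = qΔV = (-9.28×10⁻⁹ C)(-86.7 V) = 8.04×10⁻⁷ J.

8.04×10⁻⁷ J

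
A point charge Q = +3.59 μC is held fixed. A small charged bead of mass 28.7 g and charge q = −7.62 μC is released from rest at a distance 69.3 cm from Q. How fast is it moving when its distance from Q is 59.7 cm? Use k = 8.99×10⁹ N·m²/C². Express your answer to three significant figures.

1.99 m/s

Only the electrostatic force acts, so mechanical energy is conserved: ½mv² = U₁ − U₂ = kQq(1/r₁ − 1/r₂).
U₁ − U₂ = (8.99×10⁹ N·m²/C²)(3.59×10⁻⁶ C)(-7.62×10⁻⁶ C)(1/0.693 − 1/0.597) = 0.0571 J.
v = √(2·0.0571/0.0287) = 1.99 m/s.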